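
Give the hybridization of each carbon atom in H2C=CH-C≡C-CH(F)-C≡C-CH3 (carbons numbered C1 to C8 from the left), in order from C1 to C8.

C1 sp2, C2 sp2, C3 sp, C4 sp, C5 sp3, C6 sp, C7 sp, C8 sp3

C1 (3 σ bonds, plus one π bond) has steric number 3: sp2.
C2 is sp2: 3 σ bonds, plus one π bond, 3 electron-density regions.
C3: 2 σ bonds, plus two π bonds — 2 electron domains, sp.
C4 has 2 σ bonds, plus two π bonds: steric number 2 → sp.
C5 — 4 σ bonds. Steric number 4, so sp3.
C6: 2 σ bonds, plus two π bonds — 2 electron domains, sp.
C7 — 2 σ bonds, plus two π bonds. Steric number 2, so sp.
C8 has 4 σ bonds: steric number 4 → sp3.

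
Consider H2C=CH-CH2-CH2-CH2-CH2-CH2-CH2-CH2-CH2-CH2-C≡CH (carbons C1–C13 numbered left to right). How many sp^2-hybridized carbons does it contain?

C1: sp2 ✓
C2: sp2 ✓
C3: sp3
C4: sp3
C5: sp3
C6: sp3
C7: sp3
C8: sp3
C9: sp3
C10: sp3
C11: sp3
C12: sp
C13: sp
C1, C2 → 2 sp2 carbons.

2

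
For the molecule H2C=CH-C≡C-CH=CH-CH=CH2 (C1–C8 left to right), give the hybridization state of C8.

C8 carries 3 σ bonds, plus one π bond, giving a steric number of 3, so it is sp2.

sp^2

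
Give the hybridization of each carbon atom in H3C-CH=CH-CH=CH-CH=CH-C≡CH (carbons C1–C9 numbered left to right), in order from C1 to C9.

C1 sp3, C2 sp2, C3 sp2, C4 sp2, C5 sp2, C6 sp2, C7 sp2, C8 sp, C9 sp

C1 (4 σ bonds) has steric number 4: sp3.
C2 — 3 σ bonds, plus one π bond. Steric number 3, so sp2.
C3 carries 3 σ bonds, plus one π bond, giving a steric number of 3, so it is sp2.
C4 has 3 σ bonds, plus one π bond: steric number 3 → sp2.
C5 (3 σ bonds, plus one π bond) has steric number 3: sp2.
C6 (3 σ bonds, plus one π bond) has steric number 3: sp2.
C7 — 3 σ bonds, plus one π bond. Steric number 3, so sp2.
C8 carries 2 σ bonds, plus two π bonds, giving a steric number of 2, so it is sp.
C9 carries 2 σ bonds, plus two π bonds, giving a steric number of 2, so it is sp.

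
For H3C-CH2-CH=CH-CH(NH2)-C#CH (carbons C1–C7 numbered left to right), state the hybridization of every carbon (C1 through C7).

C1 sp3, C2 sp3, C3 sp2, C4 sp2, C5 sp3, C6 sp, C7 sp

C1 — 4 σ bonds. Steric number 4, so sp3.
C2: 4 σ bonds; 4 regions of electron density → sp3.
C3: 3 σ bonds, plus one π bond — 3 electron domains, sp2.
C4: 3 σ bonds, plus one π bond — 3 electron domains, sp2.
C5 — 4 σ bonds. Steric number 4, so sp3.
C6 has 2 σ bonds, plus two π bonds: steric number 2 → sp.
C7 (2 σ bonds, plus two π bonds) has steric number 2: sp.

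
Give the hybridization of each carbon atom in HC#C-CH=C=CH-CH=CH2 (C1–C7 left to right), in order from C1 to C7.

C1 (2 σ bonds, plus two π bonds) has steric number 2: sp.
C2 is sp: 2 σ bonds, plus two π bonds, 2 electron-density regions.
C3 has 3 σ bonds, plus one π bond: steric number 3 → sp2.
C4: 2 σ bonds, plus two π bonds; 2 regions of electron density → sp.
C5 is sp2: 3 σ bonds, plus one π bond, 3 electron-density regions.
C6 — 3 σ bonds, plus one π bond. Steric number 3, so sp2.
C7 is sp2: 3 σ bonds, plus one π bond, 3 electron-density regions.

C1 sp, C2 sp, C3 sp2, C4 sp, C5 sp2, C6 sp2, C7 sp2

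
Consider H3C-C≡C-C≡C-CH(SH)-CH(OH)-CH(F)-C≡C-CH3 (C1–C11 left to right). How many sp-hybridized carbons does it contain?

C1: sp3
C2: sp ✓
C3: sp ✓
C4: sp ✓
C5: sp ✓
C6: sp3
C7: sp3
C8: sp3
C9: sp ✓
C10: sp ✓
C11: sp3
C2, C3, C4, C5, C9, C10 → 6 sp carbons.

6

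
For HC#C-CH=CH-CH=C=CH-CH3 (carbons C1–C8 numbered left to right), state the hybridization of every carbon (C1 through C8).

C1 sp, C2 sp, C3 sp2, C4 sp2, C5 sp2, C6 sp, C7 sp2, C8 sp3

C1 has 2 σ bonds, plus two π bonds: steric number 2 → sp.
C2: 2 σ bonds, plus two π bonds; 2 regions of electron density → sp.
C3 has 3 σ bonds, plus one π bond: steric number 3 → sp2.
C4 carries 3 σ bonds, plus one π bond, giving a steric number of 3, so it is sp2.
C5 is sp2: 3 σ bonds, plus one π bond, 3 electron-density regions.
C6 has 2 σ bonds, plus two π bonds: steric number 2 → sp.
C7: 3 σ bonds, plus one π bond — 3 electron domains, sp2.
C8 (4 σ bonds) has steric number 4: sp3.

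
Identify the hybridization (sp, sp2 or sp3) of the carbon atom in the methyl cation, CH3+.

sp^2

Three σ bonds to H, empty p orbital → sp2, trigonal planar.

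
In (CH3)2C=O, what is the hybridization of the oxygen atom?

One σ bond + two lone pairs = steric number 3 → sp2.

sp2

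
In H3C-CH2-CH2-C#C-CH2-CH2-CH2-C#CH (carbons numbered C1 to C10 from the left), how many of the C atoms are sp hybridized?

C1: sp3
C2: sp3
C3: sp3
C4: sp ✓
C5: sp ✓
C6: sp3
C7: sp3
C8: sp3
C9: sp ✓
C10: sp ✓
C4, C5, C9, C10 → 4 sp carbons.

4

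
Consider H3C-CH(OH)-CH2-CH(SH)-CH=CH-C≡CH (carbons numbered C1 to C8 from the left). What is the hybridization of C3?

C3 carries 4 σ bonds, giving a steric number of 4, so it is sp3.

sp^3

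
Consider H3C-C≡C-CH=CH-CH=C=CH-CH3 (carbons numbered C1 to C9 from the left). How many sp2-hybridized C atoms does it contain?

C1: sp3
C2: sp
C3: sp
C4: sp2 ✓
C5: sp2 ✓
C6: sp2 ✓
C7: sp
C8: sp2 ✓
C9: sp3
C4, C5, C6, C8 → 4 sp2 carbons.

4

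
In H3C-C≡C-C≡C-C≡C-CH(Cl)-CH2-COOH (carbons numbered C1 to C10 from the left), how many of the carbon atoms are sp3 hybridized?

3

C1: sp3 ✓
C2: sp
C3: sp
C4: sp
C5: sp
C6: sp
C7: sp
C8: sp3 ✓
C9: sp3 ✓
C10: sp2
C1, C8, C9 → 3 sp3 carbons.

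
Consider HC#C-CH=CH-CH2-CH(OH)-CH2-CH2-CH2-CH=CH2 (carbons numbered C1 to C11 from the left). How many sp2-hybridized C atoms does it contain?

4

C1: sp
C2: sp
C3: sp2 ✓
C4: sp2 ✓
C5: sp3
C6: sp3
C7: sp3
C8: sp3
C9: sp3
C10: sp2 ✓
C11: sp2 ✓
C3, C4, C10, C11 → 4 sp2 carbons.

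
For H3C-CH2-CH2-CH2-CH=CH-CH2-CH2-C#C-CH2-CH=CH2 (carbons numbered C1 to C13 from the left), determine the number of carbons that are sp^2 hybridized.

C1: sp3
C2: sp3
C3: sp3
C4: sp3
C5: sp2 ✓
C6: sp2 ✓
C7: sp3
C8: sp3
C9: sp
C10: sp
C11: sp3
C12: sp2 ✓
C13: sp2 ✓
C5, C6, C12, C13 → 4 sp2 carbons.

4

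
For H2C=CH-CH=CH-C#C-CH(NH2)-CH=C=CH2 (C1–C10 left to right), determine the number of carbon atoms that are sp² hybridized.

6

C1: sp2 ✓
C2: sp2 ✓
C3: sp2 ✓
C4: sp2 ✓
C5: sp
C6: sp
C7: sp3
C8: sp2 ✓
C9: sp
C10: sp2 ✓
C1, C2, C3, C4, C8, C10 → 6 sp2 carbons.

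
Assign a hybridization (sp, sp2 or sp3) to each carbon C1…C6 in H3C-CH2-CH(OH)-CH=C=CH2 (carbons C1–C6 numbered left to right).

C1 (4 σ bonds) has steric number 4: sp3.
C2 has 4 σ bonds: steric number 4 → sp3.
C3: 4 σ bonds — 4 electron domains, sp3.
C4 — 3 σ bonds, plus one π bond. Steric number 3, so sp2.
C5 has 2 σ bonds, plus two π bonds: steric number 2 → sp.
C6: 3 σ bonds, plus one π bond; 3 regions of electron density → sp2.

C1 sp3, C2 sp3, C3 sp3, C4 sp2, C5 sp, C6 sp2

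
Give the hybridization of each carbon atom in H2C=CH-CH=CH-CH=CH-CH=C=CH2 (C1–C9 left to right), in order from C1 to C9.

C1 sp2, C2 sp2, C3 sp2, C4 sp2, C5 sp2, C6 sp2, C7 sp2, C8 sp, C9 sp2

C1: 3 σ bonds, plus one π bond — 3 electron domains, sp2.
C2 (3 σ bonds, plus one π bond) has steric number 3: sp2.
C3 — 3 σ bonds, plus one π bond. Steric number 3, so sp2.
C4: 3 σ bonds, plus one π bond — 3 electron domains, sp2.
C5: 3 σ bonds, plus one π bond — 3 electron domains, sp2.
C6 is sp2: 3 σ bonds, plus one π bond, 3 electron-density regions.
C7 carries 3 σ bonds, plus one π bond, giving a steric number of 3, so it is sp2.
C8 (2 σ bonds, plus two π bonds) has steric number 2: sp.
C9: 3 σ bonds, plus one π bond — 3 electron domains, sp2.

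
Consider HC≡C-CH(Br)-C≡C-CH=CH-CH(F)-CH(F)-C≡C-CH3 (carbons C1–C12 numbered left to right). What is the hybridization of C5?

sp

C5 is sp: 2 σ bonds, plus two π bonds, 2 electron-density regions.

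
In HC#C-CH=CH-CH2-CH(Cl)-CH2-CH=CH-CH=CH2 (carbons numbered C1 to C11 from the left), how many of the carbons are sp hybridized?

2

C1: sp ✓
C2: sp ✓
C3: sp2
C4: sp2
C5: sp3
C6: sp3
C7: sp3
C8: sp2
C9: sp2
C10: sp2
C11: sp2
C1, C2 → 2 sp carbons.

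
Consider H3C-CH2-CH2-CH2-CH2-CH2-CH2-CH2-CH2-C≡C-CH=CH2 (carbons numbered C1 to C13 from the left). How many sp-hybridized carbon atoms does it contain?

C1: sp3
C2: sp3
C3: sp3
C4: sp3
C5: sp3
C6: sp3
C7: sp3
C8: sp3
C9: sp3
C10: sp ✓
C11: sp ✓
C12: sp2
C13: sp2
C10, C11 → 2 sp carbons.

2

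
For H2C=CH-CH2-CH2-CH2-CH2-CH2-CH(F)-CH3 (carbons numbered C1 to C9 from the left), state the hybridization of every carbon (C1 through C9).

C1: 3 σ bonds, plus one π bond — 3 electron domains, sp2.
C2 — 3 σ bonds, plus one π bond. Steric number 3, so sp2.
C3 has 4 σ bonds: steric number 4 → sp3.
C4: 4 σ bonds — 4 electron domains, sp3.
C5: 4 σ bonds; 4 regions of electron density → sp3.
C6 (4 σ bonds) has steric number 4: sp3.
C7 carries 4 σ bonds, giving a steric number of 4, so it is sp3.
C8: 4 σ bonds; 4 regions of electron density → sp3.
C9 (4 σ bonds) has steric number 4: sp3.

C1 sp2, C2 sp2, C3 sp3, C4 sp3, C5 sp3, C6 sp3, C7 sp3, C8 sp3, C9 sp3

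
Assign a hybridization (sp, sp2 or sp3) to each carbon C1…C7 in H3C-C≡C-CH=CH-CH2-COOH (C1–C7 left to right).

C1 sp3, C2 sp, C3 sp, C4 sp2, C5 sp2, C6 sp3, C7 sp2

C1 carries 4 σ bonds, giving a steric number of 4, so it is sp3.
C2 (2 σ bonds, plus two π bonds) has steric number 2: sp.
C3 is sp: 2 σ bonds, plus two π bonds, 2 electron-density regions.
C4: 3 σ bonds, plus one π bond; 3 regions of electron density → sp2.
C5: 3 σ bonds, plus one π bond; 3 regions of electron density → sp2.
C6 is sp3: 4 σ bonds, 4 electron-density regions.
C7: 3 σ bonds, plus one π bond — 3 electron domains, sp2.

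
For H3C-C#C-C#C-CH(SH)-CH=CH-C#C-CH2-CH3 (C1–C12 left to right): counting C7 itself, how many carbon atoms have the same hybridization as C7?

C7 is sp2 (one π bond).
C1: sp3
C2: sp
C3: sp
C4: sp
C5: sp
C6: sp3
C7: sp2 ✓
C8: sp2 ✓
C9: sp
C10: sp
C11: sp3
C12: sp3
2 carbons are sp2.

2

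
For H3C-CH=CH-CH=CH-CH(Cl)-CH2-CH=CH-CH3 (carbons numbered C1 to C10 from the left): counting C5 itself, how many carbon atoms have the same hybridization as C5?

6

C5 is sp2 (one π bond).
C1: sp3
C2: sp2 ✓
C3: sp2 ✓
C4: sp2 ✓
C5: sp2 ✓
C6: sp3
C7: sp3
C8: sp2 ✓
C9: sp2 ✓
C10: sp3
6 carbons are sp2.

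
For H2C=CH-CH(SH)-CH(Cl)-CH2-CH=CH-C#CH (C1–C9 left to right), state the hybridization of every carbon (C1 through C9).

C1 (3 σ bonds, plus one π bond) has steric number 3: sp2.
C2: 3 σ bonds, plus one π bond; 3 regions of electron density → sp2.
C3 carries 4 σ bonds, giving a steric number of 4, so it is sp3.
C4 has 4 σ bonds: steric number 4 → sp3.
C5 (4 σ bonds) has steric number 4: sp3.
C6 — 3 σ bonds, plus one π bond. Steric number 3, so sp2.
C7 carries 3 σ bonds, plus one π bond, giving a steric number of 3, so it is sp2.
C8 (2 σ bonds, plus two π bonds) has steric number 2: sp.
C9 carries 2 σ bonds, plus two π bonds, giving a steric number of 2, so it is sp.

C1 sp2, C2 sp2, C3 sp3, C4 sp3, C5 sp3, C6 sp2, C7 sp2, C8 sp, C9 sp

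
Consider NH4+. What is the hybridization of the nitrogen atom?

sp3

Four σ bonds, no lone pair → sp3, tetrahedral.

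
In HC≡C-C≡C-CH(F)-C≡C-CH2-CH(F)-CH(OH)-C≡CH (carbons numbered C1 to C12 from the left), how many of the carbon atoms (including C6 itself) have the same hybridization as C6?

C6 is sp (two π bonds).
C1: sp ✓
C2: sp ✓
C3: sp ✓
C4: sp ✓
C5: sp3
C6: sp ✓
C7: sp ✓
C8: sp3
C9: sp3
C10: sp3
C11: sp ✓
C12: sp ✓
8 carbons are sp.

8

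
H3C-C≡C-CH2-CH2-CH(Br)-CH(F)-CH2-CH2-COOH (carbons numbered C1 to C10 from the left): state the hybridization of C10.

C10 is sp2: 3 σ bonds, plus one π bond, 3 electron-density regions.

sp^2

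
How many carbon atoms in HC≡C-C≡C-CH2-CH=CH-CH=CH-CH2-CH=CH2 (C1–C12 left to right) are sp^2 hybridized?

C1: sp
C2: sp
C3: sp
C4: sp
C5: sp3
C6: sp2 ✓
C7: sp2 ✓
C8: sp2 ✓
C9: sp2 ✓
C10: sp3
C11: sp2 ✓
C12: sp2 ✓
C6, C7, C8, C9, C11, C12 → 6 sp2 carbons.

6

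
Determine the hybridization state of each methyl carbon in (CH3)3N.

Each methyl carbon has 4 σ bonds: steric number 4 → sp3.

sp3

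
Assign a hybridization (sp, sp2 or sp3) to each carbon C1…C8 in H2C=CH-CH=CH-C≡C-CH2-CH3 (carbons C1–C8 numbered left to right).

C1 sp2, C2 sp2, C3 sp2, C4 sp2, C5 sp, C6 sp, C7 sp3, C8 sp3

C1: 3 σ bonds, plus one π bond; 3 regions of electron density → sp2.
C2 is sp2: 3 σ bonds, plus one π bond, 3 electron-density regions.
C3: 3 σ bonds, plus one π bond — 3 electron domains, sp2.
C4 has 3 σ bonds, plus one π bond: steric number 3 → sp2.
C5: 2 σ bonds, plus two π bonds — 2 electron domains, sp.
C6: 2 σ bonds, plus two π bonds; 2 regions of electron density → sp.
C7 is sp3: 4 σ bonds, 4 electron-density regions.
C8 (4 σ bonds) has steric number 4: sp3.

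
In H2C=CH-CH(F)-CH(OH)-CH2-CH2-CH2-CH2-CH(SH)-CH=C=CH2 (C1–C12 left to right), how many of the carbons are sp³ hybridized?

C1: sp2
C2: sp2
C3: sp3 ✓
C4: sp3 ✓
C5: sp3 ✓
C6: sp3 ✓
C7: sp3 ✓
C8: sp3 ✓
C9: sp3 ✓
C10: sp2
C11: sp
C12: sp2
C3, C4, C5, C6, C7, C8, C9 → 7 sp3 carbons.

7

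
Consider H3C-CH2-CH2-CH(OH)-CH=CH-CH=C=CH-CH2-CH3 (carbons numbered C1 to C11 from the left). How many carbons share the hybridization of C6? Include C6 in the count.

4

C6 is sp2 (one π bond).
C1: sp3
C2: sp3
C3: sp3
C4: sp3
C5: sp2 ✓
C6: sp2 ✓
C7: sp2 ✓
C8: sp
C9: sp2 ✓
C10: sp3
C11: sp3
4 carbons are sp2.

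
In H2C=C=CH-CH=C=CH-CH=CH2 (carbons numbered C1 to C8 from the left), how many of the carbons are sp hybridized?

2

C1: sp2
C2: sp ✓
C3: sp2
C4: sp2
C5: sp ✓
C6: sp2
C7: sp2
C8: sp2
C2, C5 → 2 sp carbons.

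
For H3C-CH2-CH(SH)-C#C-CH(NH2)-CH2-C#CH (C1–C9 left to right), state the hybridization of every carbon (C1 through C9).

C1 — 4 σ bonds. Steric number 4, so sp3.
C2 — 4 σ bonds. Steric number 4, so sp3.
C3: 4 σ bonds; 4 regions of electron density → sp3.
C4 carries 2 σ bonds, plus two π bonds, giving a steric number of 2, so it is sp.
C5 (2 σ bonds, plus two π bonds) has steric number 2: sp.
C6: 4 σ bonds; 4 regions of electron density → sp3.
C7: 4 σ bonds; 4 regions of electron density → sp3.
C8 — 2 σ bonds, plus two π bonds. Steric number 2, so sp.
C9 — 2 σ bonds, plus two π bonds. Steric number 2, so sp.

C1 sp3, C2 sp3, C3 sp3, C4 sp, C5 sp, C6 sp3, C7 sp3, C8 sp, C9 sp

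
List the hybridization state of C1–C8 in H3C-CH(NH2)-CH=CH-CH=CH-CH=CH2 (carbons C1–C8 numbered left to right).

C1 is sp3: 4 σ bonds, 4 electron-density regions.
C2: 4 σ bonds; 4 regions of electron density → sp3.
C3 is sp2: 3 σ bonds, plus one π bond, 3 electron-density regions.
C4 carries 3 σ bonds, plus one π bond, giving a steric number of 3, so it is sp2.
C5 has 3 σ bonds, plus one π bond: steric number 3 → sp2.
C6 — 3 σ bonds, plus one π bond. Steric number 3, so sp2.
C7: 3 σ bonds, plus one π bond — 3 electron domains, sp2.
C8 — 3 σ bonds, plus one π bond. Steric number 3, so sp2.

C1 sp3, C2 sp3, C3 sp2, C4 sp2, C5 sp2, C6 sp2, C7 sp2, C8 sp2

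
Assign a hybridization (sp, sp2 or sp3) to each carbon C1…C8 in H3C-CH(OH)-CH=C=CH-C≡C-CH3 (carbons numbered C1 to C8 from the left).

C1 sp3, C2 sp3, C3 sp2, C4 sp, C5 sp2, C6 sp, C7 sp, C8 sp3

C1: 4 σ bonds; 4 regions of electron density → sp3.
C2 carries 4 σ bonds, giving a steric number of 4, so it is sp3.
C3 is sp2: 3 σ bonds, plus one π bond, 3 electron-density regions.
C4: 2 σ bonds, plus two π bonds — 2 electron domains, sp.
C5 is sp2: 3 σ bonds, plus one π bond, 3 electron-density regions.
C6 — 2 σ bonds, plus two π bonds. Steric number 2, so sp.
C7 is sp: 2 σ bonds, plus two π bonds, 2 electron-density regions.
C8 is sp3: 4 σ bonds, 4 electron-density regions.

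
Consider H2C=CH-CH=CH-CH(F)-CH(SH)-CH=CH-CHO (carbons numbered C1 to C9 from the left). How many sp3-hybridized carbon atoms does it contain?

C1: sp2
C2: sp2
C3: sp2
C4: sp2
C5: sp3 ✓
C6: sp3 ✓
C7: sp2
C8: sp2
C9: sp2
C5, C6 → 2 sp3 carbons.

2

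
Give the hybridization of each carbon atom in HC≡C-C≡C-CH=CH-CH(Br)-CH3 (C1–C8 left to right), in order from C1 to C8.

C1 sp, C2 sp, C3 sp, C4 sp, C5 sp2, C6 sp2, C7 sp3, C8 sp3

C1 carries 2 σ bonds, plus two π bonds, giving a steric number of 2, so it is sp.
C2 (2 σ bonds, plus two π bonds) has steric number 2: sp.
C3 (2 σ bonds, plus two π bonds) has steric number 2: sp.
C4 is sp: 2 σ bonds, plus two π bonds, 2 electron-density regions.
C5 — 3 σ bonds, plus one π bond. Steric number 3, so sp2.
C6 carries 3 σ bonds, plus one π bond, giving a steric number of 3, so it is sp2.
C7 — 4 σ bonds. Steric number 4, so sp3.
C8 is sp3: 4 σ bonds, 4 electron-density regions.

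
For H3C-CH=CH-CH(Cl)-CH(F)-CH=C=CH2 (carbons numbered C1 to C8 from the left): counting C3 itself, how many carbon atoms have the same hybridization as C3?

C3 is sp2 (one π bond).
C1: sp3
C2: sp2 ✓
C3: sp2 ✓
C4: sp3
C5: sp3
C6: sp2 ✓
C7: sp
C8: sp2 ✓
4 carbons are sp2.

4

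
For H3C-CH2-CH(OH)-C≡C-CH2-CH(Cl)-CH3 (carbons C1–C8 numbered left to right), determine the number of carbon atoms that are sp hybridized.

C1: sp3
C2: sp3
C3: sp3
C4: sp ✓
C5: sp ✓
C6: sp3
C7: sp3
C8: sp3
C4, C5 → 2 sp carbons.

2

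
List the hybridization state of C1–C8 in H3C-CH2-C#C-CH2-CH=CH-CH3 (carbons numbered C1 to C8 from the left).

C1 carries 4 σ bonds, giving a steric number of 4, so it is sp3.
C2 carries 4 σ bonds, giving a steric number of 4, so it is sp3.
C3 (2 σ bonds, plus two π bonds) has steric number 2: sp.
C4: 2 σ bonds, plus two π bonds — 2 electron domains, sp.
C5 is sp3: 4 σ bonds, 4 electron-density regions.
C6: 3 σ bonds, plus one π bond — 3 electron domains, sp2.
C7: 3 σ bonds, plus one π bond; 3 regions of electron density → sp2.
C8 (4 σ bonds) has steric number 4: sp3.

C1 sp3, C2 sp3, C3 sp, C4 sp, C5 sp3, C6 sp2, C7 sp2, C8 sp3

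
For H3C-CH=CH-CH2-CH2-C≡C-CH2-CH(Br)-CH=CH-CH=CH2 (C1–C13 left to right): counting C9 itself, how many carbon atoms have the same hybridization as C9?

5

C9 is sp3 (only σ bonds).
C1: sp3 ✓
C2: sp2
C3: sp2
C4: sp3 ✓
C5: sp3 ✓
C6: sp
C7: sp
C8: sp3 ✓
C9: sp3 ✓
C10: sp2
C11: sp2
C12: sp2
C13: sp2
5 carbons are sp3.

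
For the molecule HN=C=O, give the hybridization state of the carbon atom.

sp

The carbon atom (2 σ bonds, plus two π bonds) has steric number 2: sp.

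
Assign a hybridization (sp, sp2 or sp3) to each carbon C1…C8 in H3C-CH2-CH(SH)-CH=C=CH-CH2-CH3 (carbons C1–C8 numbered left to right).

C1 carries 4 σ bonds, giving a steric number of 4, so it is sp3.
C2: 4 σ bonds — 4 electron domains, sp3.
C3: 4 σ bonds — 4 electron domains, sp3.
C4 (3 σ bonds, plus one π bond) has steric number 3: sp2.
C5 is sp: 2 σ bonds, plus two π bonds, 2 electron-density regions.
C6 (3 σ bonds, plus one π bond) has steric number 3: sp2.
C7: 4 σ bonds; 4 regions of electron density → sp3.
C8 has 4 σ bonds: steric number 4 → sp3.

C1 sp3, C2 sp3, C3 sp3, C4 sp2, C5 sp, C6 sp2, C7 sp3, C8 sp3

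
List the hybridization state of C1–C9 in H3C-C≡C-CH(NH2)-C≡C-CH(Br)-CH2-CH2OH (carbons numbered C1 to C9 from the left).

C1 carries 4 σ bonds, giving a steric number of 4, so it is sp3.
C2: 2 σ bonds, plus two π bonds — 2 electron domains, sp.
C3 (2 σ bonds, plus two π bonds) has steric number 2: sp.
C4: 4 σ bonds — 4 electron domains, sp3.
C5 carries 2 σ bonds, plus two π bonds, giving a steric number of 2, so it is sp.
C6 is sp: 2 σ bonds, plus two π bonds, 2 electron-density regions.
C7 is sp3: 4 σ bonds, 4 electron-density regions.
C8 carries 4 σ bonds, giving a steric number of 4, so it is sp3.
C9 (4 σ bonds) has steric number 4: sp3.

C1 sp3, C2 sp, C3 sp, C4 sp3, C5 sp, C6 sp, C7 sp3, C8 sp3, C9 sp3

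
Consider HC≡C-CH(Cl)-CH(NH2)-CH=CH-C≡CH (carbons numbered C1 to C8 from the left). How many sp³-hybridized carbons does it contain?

2

C1: sp
C2: sp
C3: sp3 ✓
C4: sp3 ✓
C5: sp2
C6: sp2
C7: sp
C8: sp
C3, C4 → 2 sp3 carbons.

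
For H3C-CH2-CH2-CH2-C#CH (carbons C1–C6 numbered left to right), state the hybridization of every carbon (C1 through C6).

C1 has 4 σ bonds: steric number 4 → sp3.
C2 is sp3: 4 σ bonds, 4 electron-density regions.
C3 carries 4 σ bonds, giving a steric number of 4, so it is sp3.
C4 (4 σ bonds) has steric number 4: sp3.
C5: 2 σ bonds, plus two π bonds — 2 electron domains, sp.
C6 has 2 σ bonds, plus two π bonds: steric number 2 → sp.

C1 sp3, C2 sp3, C3 sp3, C4 sp3, C5 sp, C6 sp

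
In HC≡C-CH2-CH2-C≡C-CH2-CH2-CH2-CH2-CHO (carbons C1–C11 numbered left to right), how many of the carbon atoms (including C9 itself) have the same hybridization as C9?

6

C9 is sp3 (only σ bonds).
C1: sp
C2: sp
C3: sp3 ✓
C4: sp3 ✓
C5: sp
C6: sp
C7: sp3 ✓
C8: sp3 ✓
C9: sp3 ✓
C10: sp3 ✓
C11: sp2
6 carbons are sp3.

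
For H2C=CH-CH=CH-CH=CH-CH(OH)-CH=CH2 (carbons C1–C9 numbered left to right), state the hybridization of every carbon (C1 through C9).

C1 sp2, C2 sp2, C3 sp2, C4 sp2, C5 sp2, C6 sp2, C7 sp3, C8 sp2, C9 sp2

C1 — 3 σ bonds, plus one π bond. Steric number 3, so sp2.
C2 has 3 σ bonds, plus one π bond: steric number 3 → sp2.
C3: 3 σ bonds, plus one π bond; 3 regions of electron density → sp2.
C4: 3 σ bonds, plus one π bond — 3 electron domains, sp2.
C5: 3 σ bonds, plus one π bond — 3 electron domains, sp2.
C6 — 3 σ bonds, plus one π bond. Steric number 3, so sp2.
C7 carries 4 σ bonds, giving a steric number of 4, so it is sp3.
C8 (3 σ bonds, plus one π bond) has steric number 3: sp2.
C9 carries 3 σ bonds, plus one π bond, giving a steric number of 3, so it is sp2.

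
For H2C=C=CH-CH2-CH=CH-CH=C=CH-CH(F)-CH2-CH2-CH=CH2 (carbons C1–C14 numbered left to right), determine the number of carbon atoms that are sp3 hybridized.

4

C1: sp2
C2: sp
C3: sp2
C4: sp3 ✓
C5: sp2
C6: sp2
C7: sp2
C8: sp
C9: sp2
C10: sp3 ✓
C11: sp3 ✓
C12: sp3 ✓
C13: sp2
C14: sp2
C4, C10, C11, C12 → 4 sp3 carbons.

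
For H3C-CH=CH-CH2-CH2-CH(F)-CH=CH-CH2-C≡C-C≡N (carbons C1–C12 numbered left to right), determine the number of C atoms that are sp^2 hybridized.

4

C1: sp3
C2: sp2 ✓
C3: sp2 ✓
C4: sp3
C5: sp3
C6: sp3
C7: sp2 ✓
C8: sp2 ✓
C9: sp3
C10: sp
C11: sp
C12: sp
C2, C3, C7, C8 → 4 sp2 carbons.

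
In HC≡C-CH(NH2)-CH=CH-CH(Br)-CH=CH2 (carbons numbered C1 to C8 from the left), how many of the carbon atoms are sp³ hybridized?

C1: sp
C2: sp
C3: sp3 ✓
C4: sp2
C5: sp2
C6: sp3 ✓
C7: sp2
C8: sp2
C3, C6 → 2 sp3 carbons.

2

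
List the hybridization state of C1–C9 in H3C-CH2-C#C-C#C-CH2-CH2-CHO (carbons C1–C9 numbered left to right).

C1 — 4 σ bonds. Steric number 4, so sp3.
C2: 4 σ bonds; 4 regions of electron density → sp3.
C3: 2 σ bonds, plus two π bonds; 2 regions of electron density → sp.
C4: 2 σ bonds, plus two π bonds; 2 regions of electron density → sp.
C5 carries 2 σ bonds, plus two π bonds, giving a steric number of 2, so it is sp.
C6 carries 2 σ bonds, plus two π bonds, giving a steric number of 2, so it is sp.
C7 (4 σ bonds) has steric number 4: sp3.
C8 — 4 σ bonds. Steric number 4, so sp3.
C9 carries 3 σ bonds, plus one π bond, giving a steric number of 3, so it is sp2.

C1 sp3, C2 sp3, C3 sp, C4 sp, C5 sp, C6 sp, C7 sp3, C8 sp3, C9 sp2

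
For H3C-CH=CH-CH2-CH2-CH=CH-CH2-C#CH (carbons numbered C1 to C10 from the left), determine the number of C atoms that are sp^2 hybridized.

C1: sp3
C2: sp2 ✓
C3: sp2 ✓
C4: sp3
C5: sp3
C6: sp2 ✓
C7: sp2 ✓
C8: sp3
C9: sp
C10: sp
C2, C3, C6, C7 → 4 sp2 carbons.

4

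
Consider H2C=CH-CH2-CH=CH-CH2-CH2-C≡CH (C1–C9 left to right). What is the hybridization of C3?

sp3

C3: 4 σ bonds; 4 regions of electron density → sp3.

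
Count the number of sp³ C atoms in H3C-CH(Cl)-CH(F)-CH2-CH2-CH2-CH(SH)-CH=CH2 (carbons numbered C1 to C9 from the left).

7

C1: sp3 ✓
C2: sp3 ✓
C3: sp3 ✓
C4: sp3 ✓
C5: sp3 ✓
C6: sp3 ✓
C7: sp3 ✓
C8: sp2
C9: sp2
C1, C2, C3, C4, C5, C6, C7 → 7 sp3 carbons.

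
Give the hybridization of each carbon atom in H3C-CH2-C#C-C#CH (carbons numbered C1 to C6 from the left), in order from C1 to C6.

C1 sp3, C2 sp3, C3 sp, C4 sp, C5 sp, C6 sp

C1: 4 σ bonds; 4 regions of electron density → sp3.
C2 carries 4 σ bonds, giving a steric number of 4, so it is sp3.
C3: 2 σ bonds, plus two π bonds; 2 regions of electron density → sp.
C4 has 2 σ bonds, plus two π bonds: steric number 2 → sp.
C5 (2 σ bonds, plus two π bonds) has steric number 2: sp.
C6 carries 2 σ bonds, plus two π bonds, giving a steric number of 2, so it is sp.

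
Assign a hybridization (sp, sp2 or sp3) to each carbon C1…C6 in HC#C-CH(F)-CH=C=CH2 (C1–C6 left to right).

C1 sp, C2 sp, C3 sp3, C4 sp2, C5 sp, C6 sp2

C1 — 2 σ bonds, plus two π bonds. Steric number 2, so sp.
C2: 2 σ bonds, plus two π bonds — 2 electron domains, sp.
C3 has 4 σ bonds: steric number 4 → sp3.
C4 — 3 σ bonds, plus one π bond. Steric number 3, so sp2.
C5 (2 σ bonds, plus two π bonds) has steric number 2: sp.
C6: 3 σ bonds, plus one π bond — 3 electron domains, sp2.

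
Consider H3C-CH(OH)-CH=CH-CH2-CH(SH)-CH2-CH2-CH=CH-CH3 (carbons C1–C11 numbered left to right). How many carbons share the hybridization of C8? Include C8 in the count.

7

C8 is sp3 (only σ bonds).
C1: sp3 ✓
C2: sp3 ✓
C3: sp2
C4: sp2
C5: sp3 ✓
C6: sp3 ✓
C7: sp3 ✓
C8: sp3 ✓
C9: sp2
C10: sp2
C11: sp3 ✓
7 carbons are sp3.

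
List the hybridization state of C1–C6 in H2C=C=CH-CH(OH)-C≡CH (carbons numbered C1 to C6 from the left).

C1 sp2, C2 sp, C3 sp2, C4 sp3, C5 sp, C6 sp

C1: 3 σ bonds, plus one π bond; 3 regions of electron density → sp2.
C2 is sp: 2 σ bonds, plus two π bonds, 2 electron-density regions.
C3 carries 3 σ bonds, plus one π bond, giving a steric number of 3, so it is sp2.
C4 has 4 σ bonds: steric number 4 → sp3.
C5: 2 σ bonds, plus two π bonds — 2 electron domains, sp.
C6: 2 σ bonds, plus two π bonds — 2 electron domains, sp.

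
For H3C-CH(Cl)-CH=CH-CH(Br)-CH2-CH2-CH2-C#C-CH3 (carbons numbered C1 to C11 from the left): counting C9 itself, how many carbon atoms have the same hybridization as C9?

2

C9 is sp (two π bonds).
C1: sp3
C2: sp3
C3: sp2
C4: sp2
C5: sp3
C6: sp3
C7: sp3
C8: sp3
C9: sp ✓
C10: sp ✓
C11: sp3
2 carbons are sp.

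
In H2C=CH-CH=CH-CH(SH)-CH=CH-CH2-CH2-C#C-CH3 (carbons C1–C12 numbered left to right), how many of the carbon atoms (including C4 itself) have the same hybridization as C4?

C4 is sp2 (one π bond).
C1: sp2 ✓
C2: sp2 ✓
C3: sp2 ✓
C4: sp2 ✓
C5: sp3
C6: sp2 ✓
C7: sp2 ✓
C8: sp3
C9: sp3
C10: sp
C11: sp
C12: sp3
6 carbons are sp2.

6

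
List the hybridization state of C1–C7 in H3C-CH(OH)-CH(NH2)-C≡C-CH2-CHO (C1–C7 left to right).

C1 sp3, C2 sp3, C3 sp3, C4 sp, C5 sp, C6 sp3, C7 sp2

C1 has 4 σ bonds: steric number 4 → sp3.
C2 — 4 σ bonds. Steric number 4, so sp3.
C3 has 4 σ bonds: steric number 4 → sp3.
C4 — 2 σ bonds, plus two π bonds. Steric number 2, so sp.
C5 — 2 σ bonds, plus two π bonds. Steric number 2, so sp.
C6 — 4 σ bonds. Steric number 4, so sp3.
C7: 3 σ bonds, plus one π bond — 3 electron domains, sp2.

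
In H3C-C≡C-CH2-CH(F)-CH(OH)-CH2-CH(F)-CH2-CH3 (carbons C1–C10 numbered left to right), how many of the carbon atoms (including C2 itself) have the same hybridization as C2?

2

C2 is sp (two π bonds).
C1: sp3
C2: sp ✓
C3: sp ✓
C4: sp3
C5: sp3
C6: sp3
C7: sp3
C8: sp3
C9: sp3
C10: sp3
2 carbons are sp.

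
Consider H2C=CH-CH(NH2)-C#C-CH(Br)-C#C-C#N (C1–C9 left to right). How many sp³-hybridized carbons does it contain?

2

C1: sp2
C2: sp2
C3: sp3 ✓
C4: sp
C5: sp
C6: sp3 ✓
C7: sp
C8: sp
C9: sp
C3, C6 → 2 sp3 carbons.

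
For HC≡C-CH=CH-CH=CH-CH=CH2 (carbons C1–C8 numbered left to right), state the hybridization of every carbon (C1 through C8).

C1: 2 σ bonds, plus two π bonds; 2 regions of electron density → sp.
C2 — 2 σ bonds, plus two π bonds. Steric number 2, so sp.
C3 has 3 σ bonds, plus one π bond: steric number 3 → sp2.
C4 carries 3 σ bonds, plus one π bond, giving a steric number of 3, so it is sp2.
C5 (3 σ bonds, plus one π bond) has steric number 3: sp2.
C6 has 3 σ bonds, plus one π bond: steric number 3 → sp2.
C7 (3 σ bonds, plus one π bond) has steric number 3: sp2.
C8: 3 σ bonds, plus one π bond; 3 regions of electron density → sp2.

C1 sp, C2 sp, C3 sp2, C4 sp2, C5 sp2, C6 sp2, C7 sp2, C8 sp2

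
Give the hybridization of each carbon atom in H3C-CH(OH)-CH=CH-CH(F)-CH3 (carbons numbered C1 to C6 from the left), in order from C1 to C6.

C1 (4 σ bonds) has steric number 4: sp3.
C2 has 4 σ bonds: steric number 4 → sp3.
C3 carries 3 σ bonds, plus one π bond, giving a steric number of 3, so it is sp2.
C4 carries 3 σ bonds, plus one π bond, giving a steric number of 3, so it is sp2.
C5: 4 σ bonds; 4 regions of electron density → sp3.
C6: 4 σ bonds — 4 electron domains, sp3.

C1 sp3, C2 sp3, C3 sp2, C4 sp2, C5 sp3, C6 sp3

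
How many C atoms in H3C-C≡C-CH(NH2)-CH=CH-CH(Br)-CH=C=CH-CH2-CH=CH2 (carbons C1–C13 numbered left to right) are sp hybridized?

C1: sp3
C2: sp ✓
C3: sp ✓
C4: sp3
C5: sp2
C6: sp2
C7: sp3
C8: sp2
C9: sp ✓
C10: sp2
C11: sp3
C12: sp2
C13: sp2
C2, C3, C9 → 3 sp carbons.

3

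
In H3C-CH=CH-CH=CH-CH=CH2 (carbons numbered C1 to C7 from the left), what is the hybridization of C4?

C4 has 3 σ bonds, plus one π bond: steric number 3 → sp2.

sp^2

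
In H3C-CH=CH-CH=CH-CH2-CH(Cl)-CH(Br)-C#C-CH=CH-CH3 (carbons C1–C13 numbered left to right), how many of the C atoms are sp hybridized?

C1: sp3
C2: sp2
C3: sp2
C4: sp2
C5: sp2
C6: sp3
C7: sp3
C8: sp3
C9: sp ✓
C10: sp ✓
C11: sp2
C12: sp2
C13: sp3
C9, C10 → 2 sp carbons.

2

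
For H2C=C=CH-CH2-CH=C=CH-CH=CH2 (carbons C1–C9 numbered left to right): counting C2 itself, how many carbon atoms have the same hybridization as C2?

C2 is sp (two π bonds).
C1: sp2
C2: sp ✓
C3: sp2
C4: sp3
C5: sp2
C6: sp ✓
C7: sp2
C8: sp2
C9: sp2
2 carbons are sp.

2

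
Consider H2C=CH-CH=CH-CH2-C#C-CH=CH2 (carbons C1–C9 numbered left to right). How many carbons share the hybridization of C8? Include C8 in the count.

6

C8 is sp2 (one π bond).
C1: sp2 ✓
C2: sp2 ✓
C3: sp2 ✓
C4: sp2 ✓
C5: sp3
C6: sp
C7: sp
C8: sp2 ✓
C9: sp2 ✓
6 carbons are sp2.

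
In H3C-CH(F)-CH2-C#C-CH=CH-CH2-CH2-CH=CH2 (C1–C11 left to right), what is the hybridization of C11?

sp2

C11: 3 σ bonds, plus one π bond; 3 regions of electron density → sp2.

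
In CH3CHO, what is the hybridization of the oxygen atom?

sp²

The oxygen atom is sp2: 1 σ bond and 2 lone pairs, plus one π bond, 3 electron-density regions.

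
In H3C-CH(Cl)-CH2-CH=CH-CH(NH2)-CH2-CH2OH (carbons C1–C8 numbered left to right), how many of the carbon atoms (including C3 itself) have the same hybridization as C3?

6

C3 is sp3 (only σ bonds).
C1: sp3 ✓
C2: sp3 ✓
C3: sp3 ✓
C4: sp2
C5: sp2
C6: sp3 ✓
C7: sp3 ✓
C8: sp3 ✓
6 carbons are sp3.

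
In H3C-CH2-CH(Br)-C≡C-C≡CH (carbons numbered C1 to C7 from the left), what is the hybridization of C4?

sp

C4 — 2 σ bonds, plus two π bonds. Steric number 2, so sp.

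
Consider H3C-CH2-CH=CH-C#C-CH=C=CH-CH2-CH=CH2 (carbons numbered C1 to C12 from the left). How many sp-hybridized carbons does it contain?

C1: sp3
C2: sp3
C3: sp2
C4: sp2
C5: sp ✓
C6: sp ✓
C7: sp2
C8: sp ✓
C9: sp2
C10: sp3
C11: sp2
C12: sp2
C5, C6, C8 → 3 sp carbons.

3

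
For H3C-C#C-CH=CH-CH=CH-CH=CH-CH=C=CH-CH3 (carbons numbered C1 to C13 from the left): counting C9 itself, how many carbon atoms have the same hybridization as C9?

C9 is sp2 (one π bond).
C1: sp3
C2: sp
C3: sp
C4: sp2 ✓
C5: sp2 ✓
C6: sp2 ✓
C7: sp2 ✓
C8: sp2 ✓
C9: sp2 ✓
C10: sp2 ✓
C11: sp
C12: sp2 ✓
C13: sp3
8 carbons are sp2.

8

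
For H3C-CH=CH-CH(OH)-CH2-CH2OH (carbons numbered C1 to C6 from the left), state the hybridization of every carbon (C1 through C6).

C1 sp3, C2 sp2, C3 sp2, C4 sp3, C5 sp3, C6 sp3

C1 has 4 σ bonds: steric number 4 → sp3.
C2 carries 3 σ bonds, plus one π bond, giving a steric number of 3, so it is sp2.
C3: 3 σ bonds, plus one π bond — 3 electron domains, sp2.
C4 carries 4 σ bonds, giving a steric number of 4, so it is sp3.
C5 — 4 σ bonds. Steric number 4, so sp3.
C6 (4 σ bonds) has steric number 4: sp3.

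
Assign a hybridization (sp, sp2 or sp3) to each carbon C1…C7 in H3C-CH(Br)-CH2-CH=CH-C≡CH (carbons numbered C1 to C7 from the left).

C1 carries 4 σ bonds, giving a steric number of 4, so it is sp3.
C2 — 4 σ bonds. Steric number 4, so sp3.
C3: 4 σ bonds — 4 electron domains, sp3.
C4: 3 σ bonds, plus one π bond; 3 regions of electron density → sp2.
C5: 3 σ bonds, plus one π bond; 3 regions of electron density → sp2.
C6 is sp: 2 σ bonds, plus two π bonds, 2 electron-density regions.
C7: 2 σ bonds, plus two π bonds; 2 regions of electron density → sp.

C1 sp3, C2 sp3, C3 sp3, C4 sp2, C5 sp2, C6 sp, C7 sp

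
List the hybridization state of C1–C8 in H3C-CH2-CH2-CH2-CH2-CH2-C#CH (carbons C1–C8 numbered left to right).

C1 has 4 σ bonds: steric number 4 → sp3.
C2: 4 σ bonds; 4 regions of electron density → sp3.
C3 has 4 σ bonds: steric number 4 → sp3.
C4: 4 σ bonds; 4 regions of electron density → sp3.
C5: 4 σ bonds; 4 regions of electron density → sp3.
C6 is sp3: 4 σ bonds, 4 electron-density regions.
C7 has 2 σ bonds, plus two π bonds: steric number 2 → sp.
C8 — 2 σ bonds, plus two π bonds. Steric number 2, so sp.

C1 sp3, C2 sp3, C3 sp3, C4 sp3, C5 sp3, C6 sp3, C7 sp, C8 sp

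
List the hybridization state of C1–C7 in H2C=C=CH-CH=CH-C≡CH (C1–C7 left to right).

C1 sp2, C2 sp, C3 sp2, C4 sp2, C5 sp2, C6 sp, C7 sp

C1 carries 3 σ bonds, plus one π bond, giving a steric number of 3, so it is sp2.
C2 carries 2 σ bonds, plus two π bonds, giving a steric number of 2, so it is sp.
C3 (3 σ bonds, plus one π bond) has steric number 3: sp2.
C4 — 3 σ bonds, plus one π bond. Steric number 3, so sp2.
C5 has 3 σ bonds, plus one π bond: steric number 3 → sp2.
C6 has 2 σ bonds, plus two π bonds: steric number 2 → sp.
C7 — 2 σ bonds, plus two π bonds. Steric number 2, so sp.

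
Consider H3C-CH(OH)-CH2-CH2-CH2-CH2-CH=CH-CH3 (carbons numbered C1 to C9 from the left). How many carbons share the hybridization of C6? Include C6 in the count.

C6 is sp3 (only σ bonds).
C1: sp3 ✓
C2: sp3 ✓
C3: sp3 ✓
C4: sp3 ✓
C5: sp3 ✓
C6: sp3 ✓
C7: sp2
C8: sp2
C9: sp3 ✓
7 carbons are sp3.

7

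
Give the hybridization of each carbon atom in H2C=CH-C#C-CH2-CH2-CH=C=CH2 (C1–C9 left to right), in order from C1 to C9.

C1 (3 σ bonds, plus one π bond) has steric number 3: sp2.
C2 has 3 σ bonds, plus one π bond: steric number 3 → sp2.
C3 (2 σ bonds, plus two π bonds) has steric number 2: sp.
C4 (2 σ bonds, plus two π bonds) has steric number 2: sp.
C5 is sp3: 4 σ bonds, 4 electron-density regions.
C6 carries 4 σ bonds, giving a steric number of 4, so it is sp3.
C7 carries 3 σ bonds, plus one π bond, giving a steric number of 3, so it is sp2.
C8: 2 σ bonds, plus two π bonds; 2 regions of electron density → sp.
C9 is sp2: 3 σ bonds, plus one π bond, 3 electron-density regions.

C1 sp2, C2 sp2, C3 sp, C4 sp, C5 sp3, C6 sp3, C7 sp2, C8 sp, C9 sp2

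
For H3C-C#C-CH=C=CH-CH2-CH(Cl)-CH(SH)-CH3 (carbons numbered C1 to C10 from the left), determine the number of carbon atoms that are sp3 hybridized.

5

C1: sp3 ✓
C2: sp
C3: sp
C4: sp2
C5: sp
C6: sp2
C7: sp3 ✓
C8: sp3 ✓
C9: sp3 ✓
C10: sp3 ✓
C1, C7, C8, C9, C10 → 5 sp3 carbons.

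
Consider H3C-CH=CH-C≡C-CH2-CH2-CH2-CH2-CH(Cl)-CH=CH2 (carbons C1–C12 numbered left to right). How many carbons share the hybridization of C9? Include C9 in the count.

C9 is sp3 (only σ bonds).
C1: sp3 ✓
C2: sp2
C3: sp2
C4: sp
C5: sp
C6: sp3 ✓
C7: sp3 ✓
C8: sp3 ✓
C9: sp3 ✓
C10: sp3 ✓
C11: sp2
C12: sp2
6 carbons are sp3.

6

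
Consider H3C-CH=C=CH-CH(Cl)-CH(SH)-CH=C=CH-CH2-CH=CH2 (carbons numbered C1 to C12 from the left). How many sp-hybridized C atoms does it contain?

C1: sp3
C2: sp2
C3: sp ✓
C4: sp2
C5: sp3
C6: sp3
C7: sp2
C8: sp ✓
C9: sp2
C10: sp3
C11: sp2
C12: sp2
C3, C8 → 2 sp carbons.

2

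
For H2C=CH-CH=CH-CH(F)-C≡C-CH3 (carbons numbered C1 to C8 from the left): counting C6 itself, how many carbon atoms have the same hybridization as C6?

C6 is sp (two π bonds).
C1: sp2
C2: sp2
C3: sp2
C4: sp2
C5: sp3
C6: sp ✓
C7: sp ✓
C8: sp3
2 carbons are sp.

2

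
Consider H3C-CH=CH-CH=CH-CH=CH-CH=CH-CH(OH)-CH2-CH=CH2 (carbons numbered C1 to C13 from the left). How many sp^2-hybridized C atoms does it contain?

10

C1: sp3
C2: sp2 ✓
C3: sp2 ✓
C4: sp2 ✓
C5: sp2 ✓
C6: sp2 ✓
C7: sp2 ✓
C8: sp2 ✓
C9: sp2 ✓
C10: sp3
C11: sp3
C12: sp2 ✓
C13: sp2 ✓
C2, C3, C4, C5, C6, C7, C8, C9, C12, C13 → 10 sp2 carbons.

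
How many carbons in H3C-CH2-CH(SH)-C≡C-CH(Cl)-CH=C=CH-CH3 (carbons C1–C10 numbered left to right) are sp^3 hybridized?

C1: sp3 ✓
C2: sp3 ✓
C3: sp3 ✓
C4: sp
C5: sp
C6: sp3 ✓
C7: sp2
C8: sp
C9: sp2
C10: sp3 ✓
C1, C2, C3, C6, C10 → 5 sp3 carbons.

5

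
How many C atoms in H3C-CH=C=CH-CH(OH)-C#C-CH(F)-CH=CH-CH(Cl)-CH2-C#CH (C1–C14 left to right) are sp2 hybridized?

C1: sp3
C2: sp2 ✓
C3: sp
C4: sp2 ✓
C5: sp3
C6: sp
C7: sp
C8: sp3
C9: sp2 ✓
C10: sp2 ✓
C11: sp3
C12: sp3
C13: sp
C14: sp
C2, C4, C9, C10 → 4 sp2 carbons.

4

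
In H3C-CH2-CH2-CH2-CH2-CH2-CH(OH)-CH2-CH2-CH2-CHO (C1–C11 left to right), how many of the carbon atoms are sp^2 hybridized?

C1: sp3
C2: sp3
C3: sp3
C4: sp3
C5: sp3
C6: sp3
C7: sp3
C8: sp3
C9: sp3
C10: sp3
C11: sp2 ✓
C11 → 1 sp2 carbon.

1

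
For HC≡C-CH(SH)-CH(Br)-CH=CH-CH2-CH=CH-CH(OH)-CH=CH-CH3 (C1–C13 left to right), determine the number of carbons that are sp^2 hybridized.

6

C1: sp
C2: sp
C3: sp3
C4: sp3
C5: sp2 ✓
C6: sp2 ✓
C7: sp3
C8: sp2 ✓
C9: sp2 ✓
C10: sp3
C11: sp2 ✓
C12: sp2 ✓
C13: sp3
C5, C6, C8, C9, C11, C12 → 6 sp2 carbons.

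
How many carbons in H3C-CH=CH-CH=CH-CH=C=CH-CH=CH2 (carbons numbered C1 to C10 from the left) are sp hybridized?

1

C1: sp3
C2: sp2
C3: sp2
C4: sp2
C5: sp2
C6: sp2
C7: sp ✓
C8: sp2
C9: sp2
C10: sp2
C7 → 1 sp carbon.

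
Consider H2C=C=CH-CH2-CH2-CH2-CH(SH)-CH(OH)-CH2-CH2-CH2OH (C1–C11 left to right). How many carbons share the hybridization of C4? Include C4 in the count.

C4 is sp3 (only σ bonds).
C1: sp2
C2: sp
C3: sp2
C4: sp3 ✓
C5: sp3 ✓
C6: sp3 ✓
C7: sp3 ✓
C8: sp3 ✓
C9: sp3 ✓
C10: sp3 ✓
C11: sp3 ✓
8 carbons are sp3.

8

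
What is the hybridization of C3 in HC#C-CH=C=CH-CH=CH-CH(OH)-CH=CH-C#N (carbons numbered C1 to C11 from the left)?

sp2

C3 carries 3 σ bonds, plus one π bond, giving a steric number of 3, so it is sp2.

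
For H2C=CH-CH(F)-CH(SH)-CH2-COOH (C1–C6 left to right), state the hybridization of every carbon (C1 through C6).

C1 — 3 σ bonds, plus one π bond. Steric number 3, so sp2.
C2 has 3 σ bonds, plus one π bond: steric number 3 → sp2.
C3 (4 σ bonds) has steric number 4: sp3.
C4: 4 σ bonds; 4 regions of electron density → sp3.
C5 carries 4 σ bonds, giving a steric number of 4, so it is sp3.
C6: 3 σ bonds, plus one π bond — 3 electron domains, sp2.

C1 sp2, C2 sp2, C3 sp3, C4 sp3, C5 sp3, C6 sp2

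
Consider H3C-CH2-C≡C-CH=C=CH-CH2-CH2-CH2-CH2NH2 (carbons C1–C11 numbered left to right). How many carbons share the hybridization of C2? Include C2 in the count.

C2 is sp3 (only σ bonds).
C1: sp3 ✓
C2: sp3 ✓
C3: sp
C4: sp
C5: sp2
C6: sp
C7: sp2
C8: sp3 ✓
C9: sp3 ✓
C10: sp3 ✓
C11: sp3 ✓
6 carbons are sp3.

6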